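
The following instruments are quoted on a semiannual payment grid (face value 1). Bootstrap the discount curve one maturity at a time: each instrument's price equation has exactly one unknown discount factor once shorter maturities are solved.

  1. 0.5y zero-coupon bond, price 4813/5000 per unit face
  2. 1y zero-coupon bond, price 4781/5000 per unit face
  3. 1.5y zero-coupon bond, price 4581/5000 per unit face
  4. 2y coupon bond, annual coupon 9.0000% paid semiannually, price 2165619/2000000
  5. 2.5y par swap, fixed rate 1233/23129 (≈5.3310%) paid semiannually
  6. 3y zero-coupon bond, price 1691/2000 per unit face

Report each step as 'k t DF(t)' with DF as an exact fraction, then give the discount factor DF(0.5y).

1 1/2 4813/5000
2 1 4781/5000
3 3/2 4581/5000
4 2 9141/10000
5 5/2 8767/10000
6 3 1691/2000
DF(0.5y) = 4813/5000 ≈ 0.962600

step 1 [0.5y] zero: DF = P = 4813/5000 ≈ 0.962600
step 2 [1y] zero: DF = P = 4781/5000 ≈ 0.956200
step 3 [1.5y] zero: DF = P = 4581/5000 ≈ 0.916200
step 4 [2y] bond c/2=9/200: DF=(2165619/2000000 − 9/200·(0.962600+0.956200+0.916200))/(1+9/200) = 9141/10000 ≈ 0.914100
step 5 [2.5y] swap r/2=1233/46258: DF=(1 − 1233/46258·(0.962600+0.956200+0.916200+0.914100))/(1+1233/46258) = 8767/10000 ≈ 0.876700
step 6 [3y] zero: DF = P = 1691/2000 ≈ 0.845500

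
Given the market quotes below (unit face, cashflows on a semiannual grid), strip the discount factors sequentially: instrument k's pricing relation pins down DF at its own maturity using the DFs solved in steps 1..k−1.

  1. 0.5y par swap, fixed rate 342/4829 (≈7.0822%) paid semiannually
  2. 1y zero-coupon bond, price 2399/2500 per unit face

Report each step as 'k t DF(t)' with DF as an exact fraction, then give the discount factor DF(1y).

step 1 [0.5y] swap r/2=171/4829: DF=(1 − 171/4829·(0))/(1+171/4829) = 4829/5000 ≈ 0.965800
step 2 [1y] zero: DF = P = 2399/2500 ≈ 0.959600

1 1/2 4829/5000
2 1 2399/2500
DF(1y) = 2399/2500 ≈ 0.959600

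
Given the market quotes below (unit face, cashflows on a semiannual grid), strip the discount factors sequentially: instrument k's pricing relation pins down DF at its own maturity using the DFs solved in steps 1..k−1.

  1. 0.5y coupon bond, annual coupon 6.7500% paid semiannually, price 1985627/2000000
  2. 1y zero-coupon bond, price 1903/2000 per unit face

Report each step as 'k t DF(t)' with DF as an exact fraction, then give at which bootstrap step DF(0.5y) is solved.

1 1/2 2401/2500
2 1 1903/2000
DF(0.5y) is solved at step 1

step 1 [0.5y] bond c/2=27/800: DF=(1985627/2000000 − 27/800·(0))/(1+27/800) = 2401/2500 ≈ 0.960400
step 2 [1y] zero: DF = P = 1903/2000 ≈ 0.951500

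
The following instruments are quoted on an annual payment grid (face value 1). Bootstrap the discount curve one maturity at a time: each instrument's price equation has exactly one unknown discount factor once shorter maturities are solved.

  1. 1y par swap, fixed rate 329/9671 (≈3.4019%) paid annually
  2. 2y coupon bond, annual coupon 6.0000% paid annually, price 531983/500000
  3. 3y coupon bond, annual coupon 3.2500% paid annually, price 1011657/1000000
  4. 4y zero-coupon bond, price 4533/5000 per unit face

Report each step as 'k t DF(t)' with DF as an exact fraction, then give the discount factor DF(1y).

step 1 [1y] swap r/1=329/9671: DF=(1 − 329/9671·(0))/(1+329/9671) = 9671/10000 ≈ 0.967100
step 2 [2y] bond c/1=3/50: DF=(531983/500000 − 3/50·(0.967100))/(1+3/50) = 949/1000 ≈ 0.949000
step 3 [3y] bond c/1=13/400: DF=(1011657/1000000 − 13/400·(0.967100+0.949000))/(1+13/400) = 1839/2000 ≈ 0.919500
step 4 [4y] zero: DF = P = 4533/5000 ≈ 0.906600

1 1 9671/10000
2 2 949/1000
3 3 1839/2000
4 4 4533/5000
DF(1y) = 9671/10000 ≈ 0.967100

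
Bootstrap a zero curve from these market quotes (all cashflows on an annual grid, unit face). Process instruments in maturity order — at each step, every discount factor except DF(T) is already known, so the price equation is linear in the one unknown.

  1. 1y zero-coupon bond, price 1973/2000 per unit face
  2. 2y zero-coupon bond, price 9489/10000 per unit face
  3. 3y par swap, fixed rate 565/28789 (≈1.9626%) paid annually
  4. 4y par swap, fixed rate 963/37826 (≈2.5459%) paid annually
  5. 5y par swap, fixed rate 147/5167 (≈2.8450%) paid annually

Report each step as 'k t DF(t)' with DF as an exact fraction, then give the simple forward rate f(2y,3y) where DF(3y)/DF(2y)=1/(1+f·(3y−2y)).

step 1 [1y] zero: DF = P = 1973/2000 ≈ 0.986500
step 2 [2y] zero: DF = P = 9489/10000 ≈ 0.948900
step 3 [3y] swap r/1=565/28789: DF=(1 − 565/28789·(0.986500+0.948900))/(1+565/28789) = 1887/2000 ≈ 0.943500
step 4 [4y] swap r/1=963/37826: DF=(1 − 963/37826·(0.986500+0.948900+0.943500))/(1+963/37826) = 9037/10000 ≈ 0.903700
step 5 [5y] swap r/1=147/5167: DF=(1 − 147/5167·(0.986500+0.948900+0.943500+0.903700))/(1+147/5167) = 8677/10000 ≈ 0.867700

1 1 1973/2000
2 2 9489/10000
3 3 1887/2000
4 4 9037/10000
5 5 8677/10000
f(2y,3y) = ((9489/10000)/(1887/2000) − 1)/(1) = 18/3145 ≈ 0.5723%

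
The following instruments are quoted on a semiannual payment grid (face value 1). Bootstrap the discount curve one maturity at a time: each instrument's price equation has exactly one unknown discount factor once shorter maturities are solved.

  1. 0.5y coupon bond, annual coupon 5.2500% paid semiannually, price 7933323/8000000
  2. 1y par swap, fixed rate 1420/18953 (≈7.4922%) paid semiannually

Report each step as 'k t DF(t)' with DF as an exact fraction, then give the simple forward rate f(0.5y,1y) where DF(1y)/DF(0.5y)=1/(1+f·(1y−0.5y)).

1 1/2 9663/10000
2 1 929/1000
f(0.5y,1y) = ((9663/10000)/(929/1000) − 1)/(1/2) = 373/4645 ≈ 8.0301%

step 1 [0.5y] bond c/2=21/800: DF=(7933323/8000000 − 21/800·(0))/(1+21/800) = 9663/10000 ≈ 0.966300
step 2 [1y] swap r/2=710/18953: DF=(1 − 710/18953·(0.966300))/(1+710/18953) = 929/1000 ≈ 0.929000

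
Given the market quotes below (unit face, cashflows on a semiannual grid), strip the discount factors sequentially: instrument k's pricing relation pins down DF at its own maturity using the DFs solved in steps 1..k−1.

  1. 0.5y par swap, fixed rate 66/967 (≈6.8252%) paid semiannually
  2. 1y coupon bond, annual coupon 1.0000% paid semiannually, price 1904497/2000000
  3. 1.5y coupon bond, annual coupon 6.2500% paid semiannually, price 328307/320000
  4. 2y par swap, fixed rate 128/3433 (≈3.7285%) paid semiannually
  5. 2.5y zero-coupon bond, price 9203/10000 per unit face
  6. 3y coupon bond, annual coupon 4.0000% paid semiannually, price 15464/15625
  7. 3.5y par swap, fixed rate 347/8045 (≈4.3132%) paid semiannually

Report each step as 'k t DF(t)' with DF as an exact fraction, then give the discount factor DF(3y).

1 1/2 967/1000
2 1 9427/10000
3 3/2 937/1000
4 2 581/625
5 5/2 9203/10000
6 3 4391/5000
7 7/2 2153/2500
DF(3y) = 4391/5000 ≈ 0.878200

step 1 [0.5y] swap r/2=33/967: DF=(1 − 33/967·(0))/(1+33/967) = 967/1000 ≈ 0.967000
step 2 [1y] bond c/2=1/200: DF=(1904497/2000000 − 1/200·(0.967000))/(1+1/200) = 9427/10000 ≈ 0.942700
step 3 [1.5y] bond c/2=1/32: DF=(328307/320000 − 1/32·(0.967000+0.942700))/(1+1/32) = 937/1000 ≈ 0.937000
step 4 [2y] swap r/2=64/3433: DF=(1 − 64/3433·(0.967000+0.942700+0.937000))/(1+64/3433) = 581/625 ≈ 0.929600
step 5 [2.5y] zero: DF = P = 9203/10000 ≈ 0.920300
step 6 [3y] bond c/2=1/50: DF=(15464/15625 − 1/50·(0.967000+0.942700+0.937000+0.929600+0.920300))/(1+1/50) = 4391/5000 ≈ 0.878200
step 7 [3.5y] swap r/2=347/16090: DF=(1 − 347/16090·(0.967000+0.942700+0.937000+0.929600+0.920300+0.878200))/(1+347/16090) = 2153/2500 ≈ 0.861200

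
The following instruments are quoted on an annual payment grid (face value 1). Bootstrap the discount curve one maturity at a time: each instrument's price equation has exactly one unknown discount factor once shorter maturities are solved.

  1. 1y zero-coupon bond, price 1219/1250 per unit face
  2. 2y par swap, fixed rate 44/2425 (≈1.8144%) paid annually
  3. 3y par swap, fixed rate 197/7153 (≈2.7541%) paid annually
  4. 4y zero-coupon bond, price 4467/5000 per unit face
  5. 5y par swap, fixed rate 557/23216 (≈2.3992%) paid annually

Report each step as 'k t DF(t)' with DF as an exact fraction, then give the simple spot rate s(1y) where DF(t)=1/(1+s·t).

1 1 1219/1250
2 2 603/625
3 3 2303/2500
4 4 4467/5000
5 5 4443/5000
s(1y) = (1/(1219/1250) − 1)/(1) = 31/1219 ≈ 2.5431%

step 1 [1y] zero: DF = P = 1219/1250 ≈ 0.975200
step 2 [2y] swap r/1=44/2425: DF=(1 − 44/2425·(0.975200))/(1+44/2425) = 603/625 ≈ 0.964800
step 3 [3y] swap r/1=197/7153: DF=(1 − 197/7153·(0.975200+0.964800))/(1+197/7153) = 2303/2500 ≈ 0.921200
step 4 [4y] zero: DF = P = 4467/5000 ≈ 0.893400
step 5 [5y] swap r/1=557/23216: DF=(1 − 557/23216·(0.975200+0.964800+0.921200+0.893400))/(1+557/23216) = 4443/5000 ≈ 0.888600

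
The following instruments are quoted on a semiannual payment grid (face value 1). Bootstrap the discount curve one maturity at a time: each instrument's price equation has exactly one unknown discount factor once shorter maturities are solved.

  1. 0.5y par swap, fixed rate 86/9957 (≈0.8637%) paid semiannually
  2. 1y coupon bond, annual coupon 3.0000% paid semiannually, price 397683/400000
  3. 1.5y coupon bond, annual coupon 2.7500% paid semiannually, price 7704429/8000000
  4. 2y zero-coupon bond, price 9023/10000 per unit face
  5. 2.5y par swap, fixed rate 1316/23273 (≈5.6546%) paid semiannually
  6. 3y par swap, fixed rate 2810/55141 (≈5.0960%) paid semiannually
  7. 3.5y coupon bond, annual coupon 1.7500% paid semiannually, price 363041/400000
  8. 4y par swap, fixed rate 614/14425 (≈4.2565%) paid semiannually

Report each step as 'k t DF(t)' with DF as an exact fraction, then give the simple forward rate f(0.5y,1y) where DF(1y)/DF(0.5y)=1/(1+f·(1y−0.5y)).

1 1/2 9957/10000
2 1 603/625
3 3/2 4617/5000
4 2 9023/10000
5 5/2 2171/2500
6 3 1719/2000
7 7/2 8519/10000
8 4 1693/2000
f(0.5y,1y) = ((9957/10000)/(603/625) − 1)/(1/2) = 103/1608 ≈ 6.4055%

step 1 [0.5y] swap r/2=43/9957: DF=(1 − 43/9957·(0))/(1+43/9957) = 9957/10000 ≈ 0.995700
step 2 [1y] bond c/2=3/200: DF=(397683/400000 − 3/200·(0.995700))/(1+3/200) = 603/625 ≈ 0.964800
step 3 [1.5y] bond c/2=11/800: DF=(7704429/8000000 − 11/800·(0.995700+0.964800))/(1+11/800) = 4617/5000 ≈ 0.923400
step 4 [2y] zero: DF = P = 9023/10000 ≈ 0.902300
step 5 [2.5y] swap r/2=658/23273: DF=(1 − 658/23273·(0.995700+0.964800+0.923400+0.902300))/(1+658/23273) = 2171/2500 ≈ 0.868400
step 6 [3y] swap r/2=1405/55141: DF=(1 − 1405/55141·(0.995700+0.964800+0.923400+0.902300+0.868400))/(1+1405/55141) = 1719/2000 ≈ 0.859500
step 7 [3.5y] bond c/2=7/800: DF=(363041/400000 − 7/800·(0.995700+0.964800+0.923400+0.902300+0.868400+0.859500))/(1+7/800) = 8519/10000 ≈ 0.851900
step 8 [4y] swap r/2=307/14425: DF=(1 − 307/14425·(0.995700+0.964800+0.923400+0.902300+0.868400+0.859500+0.851900))/(1+307/14425) = 1693/2000 ≈ 0.846500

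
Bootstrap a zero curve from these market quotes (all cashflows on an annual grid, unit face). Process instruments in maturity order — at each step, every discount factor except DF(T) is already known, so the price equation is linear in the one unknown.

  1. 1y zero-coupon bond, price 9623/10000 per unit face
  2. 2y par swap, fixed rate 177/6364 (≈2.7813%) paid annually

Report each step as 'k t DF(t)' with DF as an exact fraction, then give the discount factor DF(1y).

1 1 9623/10000
2 2 9469/10000
DF(1y) = 9623/10000 ≈ 0.962300

step 1 [1y] zero: DF = P = 9623/10000 ≈ 0.962300
step 2 [2y] swap r/1=177/6364: DF=(1 − 177/6364·(0.962300))/(1+177/6364) = 9469/10000 ≈ 0.946900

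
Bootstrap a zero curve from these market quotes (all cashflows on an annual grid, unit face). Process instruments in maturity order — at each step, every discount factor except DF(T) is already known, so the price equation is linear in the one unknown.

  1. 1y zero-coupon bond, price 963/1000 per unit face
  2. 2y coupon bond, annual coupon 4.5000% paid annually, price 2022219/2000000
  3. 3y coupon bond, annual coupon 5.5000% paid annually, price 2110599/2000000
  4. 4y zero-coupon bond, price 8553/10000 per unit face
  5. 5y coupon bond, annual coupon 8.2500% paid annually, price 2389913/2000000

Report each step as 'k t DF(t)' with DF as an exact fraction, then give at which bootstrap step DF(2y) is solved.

1 1 963/1000
2 2 9261/10000
3 3 4509/5000
4 4 8553/10000
5 5 413/500
DF(2y) is solved at step 2

step 1 [1y] zero: DF = P = 963/1000 ≈ 0.963000
step 2 [2y] bond c/1=9/200: DF=(2022219/2000000 − 9/200·(0.963000))/(1+9/200) = 9261/10000 ≈ 0.926100
step 3 [3y] bond c/1=11/200: DF=(2110599/2000000 − 11/200·(0.963000+0.926100))/(1+11/200) = 4509/5000 ≈ 0.901800
step 4 [4y] zero: DF = P = 8553/10000 ≈ 0.855300
step 5 [5y] bond c/1=33/400: DF=(2389913/2000000 − 33/400·(0.963000+0.926100+0.901800+0.855300))/(1+33/400) = 413/500 ≈ 0.826000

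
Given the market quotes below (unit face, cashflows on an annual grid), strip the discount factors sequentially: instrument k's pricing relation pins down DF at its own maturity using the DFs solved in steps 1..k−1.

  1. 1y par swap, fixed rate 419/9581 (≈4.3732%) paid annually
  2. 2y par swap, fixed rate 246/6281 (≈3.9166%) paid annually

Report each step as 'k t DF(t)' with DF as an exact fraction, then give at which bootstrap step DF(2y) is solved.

1 1 9581/10000
2 2 4631/5000
DF(2y) is solved at step 2

step 1 [1y] swap r/1=419/9581: DF=(1 − 419/9581·(0))/(1+419/9581) = 9581/10000 ≈ 0.958100
step 2 [2y] swap r/1=246/6281: DF=(1 − 246/6281·(0.958100))/(1+246/6281) = 4631/5000 ≈ 0.926200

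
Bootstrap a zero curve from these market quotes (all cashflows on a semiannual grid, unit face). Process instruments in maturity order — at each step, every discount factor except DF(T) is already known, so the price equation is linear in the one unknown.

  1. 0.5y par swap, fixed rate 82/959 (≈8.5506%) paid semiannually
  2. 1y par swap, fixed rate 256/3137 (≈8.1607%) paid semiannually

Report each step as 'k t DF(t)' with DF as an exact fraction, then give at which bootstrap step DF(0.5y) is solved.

step 1 [0.5y] swap r/2=41/959: DF=(1 − 41/959·(0))/(1+41/959) = 959/1000 ≈ 0.959000
step 2 [1y] swap r/2=128/3137: DF=(1 − 128/3137·(0.959000))/(1+128/3137) = 577/625 ≈ 0.923200

1 1/2 959/1000
2 1 577/625
DF(0.5y) is solved at step 1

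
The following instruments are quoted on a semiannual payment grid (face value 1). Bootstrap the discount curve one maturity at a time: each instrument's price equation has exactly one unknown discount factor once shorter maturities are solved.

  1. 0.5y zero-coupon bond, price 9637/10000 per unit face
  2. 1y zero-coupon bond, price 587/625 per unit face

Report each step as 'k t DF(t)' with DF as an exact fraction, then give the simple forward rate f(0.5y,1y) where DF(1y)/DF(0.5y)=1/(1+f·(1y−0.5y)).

1 1/2 9637/10000
2 1 587/625
f(0.5y,1y) = ((9637/10000)/(587/625) − 1)/(1/2) = 245/4696 ≈ 5.2172%

step 1 [0.5y] zero: DF = P = 9637/10000 ≈ 0.963700
step 2 [1y] zero: DF = P = 587/625 ≈ 0.939200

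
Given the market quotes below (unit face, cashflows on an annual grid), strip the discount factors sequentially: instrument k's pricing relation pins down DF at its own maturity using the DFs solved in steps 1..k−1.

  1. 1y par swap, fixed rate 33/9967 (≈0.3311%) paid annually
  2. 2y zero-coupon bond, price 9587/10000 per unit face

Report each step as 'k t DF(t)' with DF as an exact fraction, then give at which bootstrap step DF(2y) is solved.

1 1 9967/10000
2 2 9587/10000
DF(2y) is solved at step 2

step 1 [1y] swap r/1=33/9967: DF=(1 − 33/9967·(0))/(1+33/9967) = 9967/10000 ≈ 0.996700
step 2 [2y] zero: DF = P = 9587/10000 ≈ 0.958700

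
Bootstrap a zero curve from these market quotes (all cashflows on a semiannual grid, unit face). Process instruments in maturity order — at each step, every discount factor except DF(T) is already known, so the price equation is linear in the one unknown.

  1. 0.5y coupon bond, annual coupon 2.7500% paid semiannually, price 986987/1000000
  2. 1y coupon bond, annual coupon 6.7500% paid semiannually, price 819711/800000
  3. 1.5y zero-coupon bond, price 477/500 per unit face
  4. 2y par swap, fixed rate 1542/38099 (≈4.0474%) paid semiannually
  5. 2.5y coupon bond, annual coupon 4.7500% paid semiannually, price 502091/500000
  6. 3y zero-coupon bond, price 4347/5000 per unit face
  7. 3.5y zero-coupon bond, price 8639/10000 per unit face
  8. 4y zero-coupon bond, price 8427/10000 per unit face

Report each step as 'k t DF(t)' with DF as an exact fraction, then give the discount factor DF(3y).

step 1 [0.5y] bond c/2=11/800: DF=(986987/1000000 − 11/800·(0))/(1+11/800) = 1217/1250 ≈ 0.973600
step 2 [1y] bond c/2=27/800: DF=(819711/800000 − 27/800·(0.973600))/(1+27/800) = 4797/5000 ≈ 0.959400
step 3 [1.5y] zero: DF = P = 477/500 ≈ 0.954000
step 4 [2y] swap r/2=771/38099: DF=(1 − 771/38099·(0.973600+0.959400+0.954000))/(1+771/38099) = 9229/10000 ≈ 0.922900
step 5 [2.5y] bond c/2=19/800: DF=(502091/500000 − 19/800·(0.973600+0.959400+0.954000+0.922900))/(1+19/800) = 357/400 ≈ 0.892500
step 6 [3y] zero: DF = P = 4347/5000 ≈ 0.869400
step 7 [3.5y] zero: DF = P = 8639/10000 ≈ 0.863900
step 8 [4y] zero: DF = P = 8427/10000 ≈ 0.842700

1 1/2 1217/1250
2 1 4797/5000
3 3/2 477/500
4 2 9229/10000
5 5/2 357/400
6 3 4347/5000
7 7/2 8639/10000
8 4 8427/10000
DF(3y) = 4347/5000 ≈ 0.869400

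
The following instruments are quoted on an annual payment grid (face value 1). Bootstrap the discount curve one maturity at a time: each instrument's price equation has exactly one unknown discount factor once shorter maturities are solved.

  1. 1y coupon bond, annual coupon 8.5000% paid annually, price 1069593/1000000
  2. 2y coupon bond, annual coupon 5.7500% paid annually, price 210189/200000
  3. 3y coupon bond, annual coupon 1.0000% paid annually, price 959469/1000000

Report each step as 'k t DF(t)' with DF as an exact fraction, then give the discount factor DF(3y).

1 1 4929/5000
2 2 4701/5000
3 3 9309/10000
DF(3y) = 9309/10000 ≈ 0.930900

step 1 [1y] bond c/1=17/200: DF=(1069593/1000000 − 17/200·(0))/(1+17/200) = 4929/5000 ≈ 0.985800
step 2 [2y] bond c/1=23/400: DF=(210189/200000 − 23/400·(0.985800))/(1+23/400) = 4701/5000 ≈ 0.940200
step 3 [3y] bond c/1=1/100: DF=(959469/1000000 − 1/100·(0.985800+0.940200))/(1+1/100) = 9309/10000 ≈ 0.930900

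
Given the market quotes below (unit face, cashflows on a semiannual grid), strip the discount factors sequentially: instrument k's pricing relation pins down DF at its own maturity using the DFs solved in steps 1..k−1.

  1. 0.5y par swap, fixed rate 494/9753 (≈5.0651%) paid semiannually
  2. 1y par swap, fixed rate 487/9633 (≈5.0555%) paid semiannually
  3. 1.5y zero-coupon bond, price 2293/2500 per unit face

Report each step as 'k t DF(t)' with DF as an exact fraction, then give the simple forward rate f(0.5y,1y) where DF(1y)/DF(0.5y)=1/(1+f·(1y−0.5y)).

step 1 [0.5y] swap r/2=247/9753: DF=(1 − 247/9753·(0))/(1+247/9753) = 9753/10000 ≈ 0.975300
step 2 [1y] swap r/2=487/19266: DF=(1 − 487/19266·(0.975300))/(1+487/19266) = 9513/10000 ≈ 0.951300
step 3 [1.5y] zero: DF = P = 2293/2500 ≈ 0.917200

1 1/2 9753/10000
2 1 9513/10000
3 3/2 2293/2500
f(0.5y,1y) = ((9753/10000)/(9513/10000) − 1)/(1/2) = 160/3171 ≈ 5.0457%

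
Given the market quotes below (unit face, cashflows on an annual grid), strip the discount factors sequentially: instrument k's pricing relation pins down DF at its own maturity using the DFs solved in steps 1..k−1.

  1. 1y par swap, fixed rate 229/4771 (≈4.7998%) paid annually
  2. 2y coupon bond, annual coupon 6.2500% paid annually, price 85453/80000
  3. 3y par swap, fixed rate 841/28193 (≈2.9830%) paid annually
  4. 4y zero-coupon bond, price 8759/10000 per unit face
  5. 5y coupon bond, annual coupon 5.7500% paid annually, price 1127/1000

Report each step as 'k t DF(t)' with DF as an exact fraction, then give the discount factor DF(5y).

step 1 [1y] swap r/1=229/4771: DF=(1 − 229/4771·(0))/(1+229/4771) = 4771/5000 ≈ 0.954200
step 2 [2y] bond c/1=1/16: DF=(85453/80000 − 1/16·(0.954200))/(1+1/16) = 2373/2500 ≈ 0.949200
step 3 [3y] swap r/1=841/28193: DF=(1 − 841/28193·(0.954200+0.949200))/(1+841/28193) = 9159/10000 ≈ 0.915900
step 4 [4y] zero: DF = P = 8759/10000 ≈ 0.875900
step 5 [5y] bond c/1=23/400: DF=(1127/1000 − 23/400·(0.954200+0.949200+0.915900+0.875900))/(1+23/400) = 1081/1250 ≈ 0.864800

1 1 4771/5000
2 2 2373/2500
3 3 9159/10000
4 4 8759/10000
5 5 1081/1250
DF(5y) = 1081/1250 ≈ 0.864800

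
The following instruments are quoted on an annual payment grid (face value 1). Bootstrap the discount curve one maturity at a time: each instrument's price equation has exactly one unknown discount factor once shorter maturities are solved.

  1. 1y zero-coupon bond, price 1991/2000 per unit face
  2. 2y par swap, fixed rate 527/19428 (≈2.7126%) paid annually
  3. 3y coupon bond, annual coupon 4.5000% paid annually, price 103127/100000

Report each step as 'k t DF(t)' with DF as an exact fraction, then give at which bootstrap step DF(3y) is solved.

step 1 [1y] zero: DF = P = 1991/2000 ≈ 0.995500
step 2 [2y] swap r/1=527/19428: DF=(1 − 527/19428·(0.995500))/(1+527/19428) = 9473/10000 ≈ 0.947300
step 3 [3y] bond c/1=9/200: DF=(103127/100000 − 9/200·(0.995500+0.947300))/(1+9/200) = 1129/1250 ≈ 0.903200

1 1 1991/2000
2 2 9473/10000
3 3 1129/1250
DF(3y) is solved at step 3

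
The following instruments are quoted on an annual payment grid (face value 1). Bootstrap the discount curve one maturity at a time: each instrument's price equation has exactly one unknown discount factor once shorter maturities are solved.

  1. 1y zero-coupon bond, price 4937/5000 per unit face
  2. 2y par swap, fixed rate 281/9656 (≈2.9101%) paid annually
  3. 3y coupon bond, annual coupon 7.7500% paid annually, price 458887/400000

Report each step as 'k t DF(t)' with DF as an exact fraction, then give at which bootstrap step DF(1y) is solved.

1 1 4937/5000
2 2 4719/5000
3 3 4629/5000
DF(1y) is solved at step 1

step 1 [1y] zero: DF = P = 4937/5000 ≈ 0.987400
step 2 [2y] swap r/1=281/9656: DF=(1 − 281/9656·(0.987400))/(1+281/9656) = 4719/5000 ≈ 0.943800
step 3 [3y] bond c/1=31/400: DF=(458887/400000 − 31/400·(0.987400+0.943800))/(1+31/400) = 4629/5000 ≈ 0.925800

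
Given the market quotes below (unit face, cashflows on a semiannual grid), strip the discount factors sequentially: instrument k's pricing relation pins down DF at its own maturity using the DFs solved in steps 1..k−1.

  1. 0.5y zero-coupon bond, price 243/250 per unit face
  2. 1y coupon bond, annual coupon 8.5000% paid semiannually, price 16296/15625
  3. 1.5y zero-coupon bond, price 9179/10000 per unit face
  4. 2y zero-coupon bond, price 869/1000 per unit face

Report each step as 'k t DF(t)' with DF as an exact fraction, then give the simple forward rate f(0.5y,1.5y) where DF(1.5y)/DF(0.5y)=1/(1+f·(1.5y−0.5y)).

step 1 [0.5y] zero: DF = P = 243/250 ≈ 0.972000
step 2 [1y] bond c/2=17/400: DF=(16296/15625 − 17/400·(0.972000))/(1+17/400) = 1201/1250 ≈ 0.960800
step 3 [1.5y] zero: DF = P = 9179/10000 ≈ 0.917900
step 4 [2y] zero: DF = P = 869/1000 ≈ 0.869000

1 1/2 243/250
2 1 1201/1250
3 3/2 9179/10000
4 2 869/1000
f(0.5y,1.5y) = ((243/250)/(9179/10000) − 1)/(1) = 541/9179 ≈ 5.8939%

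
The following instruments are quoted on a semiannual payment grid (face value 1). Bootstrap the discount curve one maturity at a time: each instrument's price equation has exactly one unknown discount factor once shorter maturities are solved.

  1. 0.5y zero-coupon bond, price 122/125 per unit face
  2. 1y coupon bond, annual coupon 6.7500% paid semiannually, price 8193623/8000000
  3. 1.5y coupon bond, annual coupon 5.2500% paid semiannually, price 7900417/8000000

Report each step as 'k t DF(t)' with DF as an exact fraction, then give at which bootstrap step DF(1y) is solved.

1 1/2 122/125
2 1 9589/10000
3 3/2 1141/1250
DF(1y) is solved at step 2

step 1 [0.5y] zero: DF = P = 122/125 ≈ 0.976000
step 2 [1y] bond c/2=27/800: DF=(8193623/8000000 − 27/800·(0.976000))/(1+27/800) = 9589/10000 ≈ 0.958900
step 3 [1.5y] bond c/2=21/800: DF=(7900417/8000000 − 21/800·(0.976000+0.958900))/(1+21/800) = 1141/1250 ≈ 0.912800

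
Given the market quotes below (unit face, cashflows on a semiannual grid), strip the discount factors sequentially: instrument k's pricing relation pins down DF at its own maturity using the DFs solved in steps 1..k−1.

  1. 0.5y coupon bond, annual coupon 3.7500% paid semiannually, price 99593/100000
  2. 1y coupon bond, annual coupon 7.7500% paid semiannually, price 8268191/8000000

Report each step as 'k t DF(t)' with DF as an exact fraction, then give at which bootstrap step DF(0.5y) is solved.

1 1/2 611/625
2 1 1917/2000
DF(0.5y) is solved at step 1

step 1 [0.5y] bond c/2=3/160: DF=(99593/100000 − 3/160·(0))/(1+3/160) = 611/625 ≈ 0.977600
step 2 [1y] bond c/2=31/800: DF=(8268191/8000000 − 31/800·(0.977600))/(1+31/800) = 1917/2000 ≈ 0.958500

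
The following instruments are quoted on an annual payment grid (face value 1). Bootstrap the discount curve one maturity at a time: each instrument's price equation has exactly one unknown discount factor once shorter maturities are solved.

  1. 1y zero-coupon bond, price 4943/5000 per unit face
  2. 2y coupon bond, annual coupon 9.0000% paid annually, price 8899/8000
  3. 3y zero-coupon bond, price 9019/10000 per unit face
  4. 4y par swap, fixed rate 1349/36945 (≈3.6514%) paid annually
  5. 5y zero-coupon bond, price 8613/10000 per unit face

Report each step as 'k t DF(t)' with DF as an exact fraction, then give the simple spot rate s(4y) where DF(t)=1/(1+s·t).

1 1 4943/5000
2 2 9389/10000
3 3 9019/10000
4 4 8651/10000
5 5 8613/10000
s(4y) = (1/(8651/10000) − 1)/(4) = 1349/34604 ≈ 3.8984%

step 1 [1y] zero: DF = P = 4943/5000 ≈ 0.988600
step 2 [2y] bond c/1=9/100: DF=(8899/8000 − 9/100·(0.988600))/(1+9/100) = 9389/10000 ≈ 0.938900
step 3 [3y] zero: DF = P = 9019/10000 ≈ 0.901900
step 4 [4y] swap r/1=1349/36945: DF=(1 − 1349/36945·(0.988600+0.938900+0.901900))/(1+1349/36945) = 8651/10000 ≈ 0.865100
step 5 [5y] zero: DF = P = 8613/10000 ≈ 0.861300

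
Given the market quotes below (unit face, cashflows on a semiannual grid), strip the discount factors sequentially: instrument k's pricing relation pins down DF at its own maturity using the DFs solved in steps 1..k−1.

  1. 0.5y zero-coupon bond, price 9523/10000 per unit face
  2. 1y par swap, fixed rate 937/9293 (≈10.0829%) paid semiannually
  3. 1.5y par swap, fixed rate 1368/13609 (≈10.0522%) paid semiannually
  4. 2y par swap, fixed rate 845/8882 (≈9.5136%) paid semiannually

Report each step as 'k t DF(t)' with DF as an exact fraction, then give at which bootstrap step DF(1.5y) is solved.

step 1 [0.5y] zero: DF = P = 9523/10000 ≈ 0.952300
step 2 [1y] swap r/2=937/18586: DF=(1 − 937/18586·(0.952300))/(1+937/18586) = 9063/10000 ≈ 0.906300
step 3 [1.5y] swap r/2=684/13609: DF=(1 − 684/13609·(0.952300+0.906300))/(1+684/13609) = 1079/1250 ≈ 0.863200
step 4 [2y] swap r/2=845/17764: DF=(1 − 845/17764·(0.952300+0.906300+0.863200))/(1+845/17764) = 831/1000 ≈ 0.831000

1 1/2 9523/10000
2 1 9063/10000
3 3/2 1079/1250
4 2 831/1000
DF(1.5y) is solved at step 3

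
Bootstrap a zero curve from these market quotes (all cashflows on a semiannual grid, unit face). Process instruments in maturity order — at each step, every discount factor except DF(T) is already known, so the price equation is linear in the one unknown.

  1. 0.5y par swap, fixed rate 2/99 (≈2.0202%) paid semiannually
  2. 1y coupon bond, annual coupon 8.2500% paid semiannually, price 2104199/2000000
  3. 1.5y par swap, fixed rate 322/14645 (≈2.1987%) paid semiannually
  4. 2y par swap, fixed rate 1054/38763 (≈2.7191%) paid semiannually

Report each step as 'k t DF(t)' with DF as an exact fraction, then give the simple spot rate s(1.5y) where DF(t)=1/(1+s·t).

step 1 [0.5y] swap r/2=1/99: DF=(1 − 1/99·(0))/(1+1/99) = 99/100 ≈ 0.990000
step 2 [1y] bond c/2=33/800: DF=(2104199/2000000 − 33/800·(0.990000))/(1+33/800) = 607/625 ≈ 0.971200
step 3 [1.5y] swap r/2=161/14645: DF=(1 − 161/14645·(0.990000+0.971200))/(1+161/14645) = 4839/5000 ≈ 0.967800
step 4 [2y] swap r/2=527/38763: DF=(1 − 527/38763·(0.990000+0.971200+0.967800))/(1+527/38763) = 9473/10000 ≈ 0.947300

1 1/2 99/100
2 1 607/625
3 3/2 4839/5000
4 2 9473/10000
s(1.5y) = (1/(4839/5000) − 1)/(3/2) = 322/14517 ≈ 2.2181%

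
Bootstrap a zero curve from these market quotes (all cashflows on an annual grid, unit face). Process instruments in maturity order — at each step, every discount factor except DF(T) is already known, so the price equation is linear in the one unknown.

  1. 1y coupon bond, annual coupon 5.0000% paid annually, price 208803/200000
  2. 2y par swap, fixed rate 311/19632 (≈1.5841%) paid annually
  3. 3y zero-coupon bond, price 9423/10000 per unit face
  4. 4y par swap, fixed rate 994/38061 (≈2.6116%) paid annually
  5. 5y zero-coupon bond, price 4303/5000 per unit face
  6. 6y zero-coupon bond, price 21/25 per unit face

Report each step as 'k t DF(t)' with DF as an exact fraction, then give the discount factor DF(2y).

step 1 [1y] bond c/1=1/20: DF=(208803/200000 − 1/20·(0))/(1+1/20) = 9943/10000 ≈ 0.994300
step 2 [2y] swap r/1=311/19632: DF=(1 − 311/19632·(0.994300))/(1+311/19632) = 9689/10000 ≈ 0.968900
step 3 [3y] zero: DF = P = 9423/10000 ≈ 0.942300
step 4 [4y] swap r/1=994/38061: DF=(1 − 994/38061·(0.994300+0.968900+0.942300))/(1+994/38061) = 4503/5000 ≈ 0.900600
step 5 [5y] zero: DF = P = 4303/5000 ≈ 0.860600
step 6 [6y] zero: DF = P = 21/25 ≈ 0.840000

1 1 9943/10000
2 2 9689/10000
3 3 9423/10000
4 4 4503/5000
5 5 4303/5000
6 6 21/25
DF(2y) = 9689/10000 ≈ 0.968900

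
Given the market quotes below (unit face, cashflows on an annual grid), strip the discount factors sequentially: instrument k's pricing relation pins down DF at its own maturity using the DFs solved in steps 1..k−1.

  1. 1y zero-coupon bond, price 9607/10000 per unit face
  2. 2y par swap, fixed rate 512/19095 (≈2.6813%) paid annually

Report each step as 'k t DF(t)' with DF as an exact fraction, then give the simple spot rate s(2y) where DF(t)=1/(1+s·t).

step 1 [1y] zero: DF = P = 9607/10000 ≈ 0.960700
step 2 [2y] swap r/1=512/19095: DF=(1 − 512/19095·(0.960700))/(1+512/19095) = 593/625 ≈ 0.948800

1 1 9607/10000
2 2 593/625
s(2y) = (1/(593/625) − 1)/(2) = 16/593 ≈ 2.6981%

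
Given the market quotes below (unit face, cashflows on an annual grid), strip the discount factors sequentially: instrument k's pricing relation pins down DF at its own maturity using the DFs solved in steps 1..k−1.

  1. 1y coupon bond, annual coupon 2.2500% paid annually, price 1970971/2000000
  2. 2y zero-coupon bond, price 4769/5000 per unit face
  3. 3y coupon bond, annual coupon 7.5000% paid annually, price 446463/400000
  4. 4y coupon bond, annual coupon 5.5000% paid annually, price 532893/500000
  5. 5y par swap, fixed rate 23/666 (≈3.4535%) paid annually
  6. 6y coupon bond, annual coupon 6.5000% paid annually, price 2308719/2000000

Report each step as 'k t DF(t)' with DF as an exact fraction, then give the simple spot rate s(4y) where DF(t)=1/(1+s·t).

1 1 4819/5000
2 2 4769/5000
3 3 1809/2000
4 4 8631/10000
5 5 2109/2500
6 6 323/400
s(4y) = (1/(8631/10000) − 1)/(4) = 1369/34524 ≈ 3.9654%

step 1 [1y] bond c/1=9/400: DF=(1970971/2000000 − 9/400·(0))/(1+9/400) = 4819/5000 ≈ 0.963800
step 2 [2y] zero: DF = P = 4769/5000 ≈ 0.953800
step 3 [3y] bond c/1=3/40: DF=(446463/400000 − 3/40·(0.963800+0.953800))/(1+3/40) = 1809/2000 ≈ 0.904500
step 4 [4y] bond c/1=11/200: DF=(532893/500000 − 11/200·(0.963800+0.953800+0.904500))/(1+11/200) = 8631/10000 ≈ 0.863100
step 5 [5y] swap r/1=23/666: DF=(1 − 23/666·(0.963800+0.953800+0.904500+0.863100))/(1+23/666) = 2109/2500 ≈ 0.843600
step 6 [6y] bond c/1=13/200: DF=(2308719/2000000 − 13/200·(0.963800+0.953800+0.904500+0.863100+0.843600))/(1+13/200) = 323/400 ≈ 0.807500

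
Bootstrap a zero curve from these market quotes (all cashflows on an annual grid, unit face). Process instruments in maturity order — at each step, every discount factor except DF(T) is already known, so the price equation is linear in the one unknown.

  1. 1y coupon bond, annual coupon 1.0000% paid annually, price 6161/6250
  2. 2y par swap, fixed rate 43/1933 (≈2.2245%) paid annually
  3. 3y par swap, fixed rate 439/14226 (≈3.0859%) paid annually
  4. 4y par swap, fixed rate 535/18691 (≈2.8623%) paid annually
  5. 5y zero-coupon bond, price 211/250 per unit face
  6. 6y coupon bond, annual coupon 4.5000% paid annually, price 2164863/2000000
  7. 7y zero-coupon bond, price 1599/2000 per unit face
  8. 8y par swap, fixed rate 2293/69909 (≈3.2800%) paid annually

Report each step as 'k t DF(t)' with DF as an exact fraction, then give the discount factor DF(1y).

1 1 122/125
2 2 957/1000
3 3 4561/5000
4 4 893/1000
5 5 211/250
6 6 1677/2000
7 7 1599/2000
8 8 7707/10000
DF(1y) = 122/125 ≈ 0.976000

step 1 [1y] bond c/1=1/100: DF=(6161/6250 − 1/100·(0))/(1+1/100) = 122/125 ≈ 0.976000
step 2 [2y] swap r/1=43/1933: DF=(1 − 43/1933·(0.976000))/(1+43/1933) = 957/1000 ≈ 0.957000
step 3 [3y] swap r/1=439/14226: DF=(1 − 439/14226·(0.976000+0.957000))/(1+439/14226) = 4561/5000 ≈ 0.912200
step 4 [4y] swap r/1=535/18691: DF=(1 − 535/18691·(0.976000+0.957000+0.912200))/(1+535/18691) = 893/1000 ≈ 0.893000
step 5 [5y] zero: DF = P = 211/250 ≈ 0.844000
step 6 [6y] bond c/1=9/200: DF=(2164863/2000000 − 9/200·(0.976000+0.957000+0.912200+0.893000+0.844000))/(1+9/200) = 1677/2000 ≈ 0.838500
step 7 [7y] zero: DF = P = 1599/2000 ≈ 0.799500
step 8 [8y] swap r/1=2293/69909: DF=(1 − 2293/69909·(0.976000+0.957000+0.912200+0.893000+0.844000+0.838500+0.799500))/(1+2293/69909) = 7707/10000 ≈ 0.770700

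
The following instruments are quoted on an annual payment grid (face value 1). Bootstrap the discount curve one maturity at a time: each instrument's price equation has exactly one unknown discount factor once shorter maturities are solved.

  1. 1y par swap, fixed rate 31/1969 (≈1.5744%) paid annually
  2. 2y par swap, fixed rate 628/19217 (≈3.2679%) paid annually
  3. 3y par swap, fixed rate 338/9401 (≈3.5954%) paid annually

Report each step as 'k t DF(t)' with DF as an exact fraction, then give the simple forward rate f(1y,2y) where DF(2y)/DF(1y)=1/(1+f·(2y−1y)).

step 1 [1y] swap r/1=31/1969: DF=(1 − 31/1969·(0))/(1+31/1969) = 1969/2000 ≈ 0.984500
step 2 [2y] swap r/1=628/19217: DF=(1 − 628/19217·(0.984500))/(1+628/19217) = 2343/2500 ≈ 0.937200
step 3 [3y] swap r/1=338/9401: DF=(1 − 338/9401·(0.984500+0.937200))/(1+338/9401) = 4493/5000 ≈ 0.898600

1 1 1969/2000
2 2 2343/2500
3 3 4493/5000
f(1y,2y) = ((1969/2000)/(2343/2500) − 1)/(1) = 43/852 ≈ 5.0469%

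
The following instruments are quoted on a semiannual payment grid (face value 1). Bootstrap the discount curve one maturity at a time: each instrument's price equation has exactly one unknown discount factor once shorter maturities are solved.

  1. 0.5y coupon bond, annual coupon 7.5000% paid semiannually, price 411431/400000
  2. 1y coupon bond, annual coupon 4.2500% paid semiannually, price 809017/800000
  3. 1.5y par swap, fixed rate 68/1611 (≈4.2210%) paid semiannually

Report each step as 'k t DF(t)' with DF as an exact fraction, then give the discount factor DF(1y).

1 1/2 4957/5000
2 1 606/625
3 3/2 2347/2500
DF(1y) = 606/625 ≈ 0.969600

step 1 [0.5y] bond c/2=3/80: DF=(411431/400000 − 3/80·(0))/(1+3/80) = 4957/5000 ≈ 0.991400
step 2 [1y] bond c/2=17/800: DF=(809017/800000 − 17/800·(0.991400))/(1+17/800) = 606/625 ≈ 0.969600
step 3 [1.5y] swap r/2=34/1611: DF=(1 − 34/1611·(0.991400+0.969600))/(1+34/1611) = 2347/2500 ≈ 0.938800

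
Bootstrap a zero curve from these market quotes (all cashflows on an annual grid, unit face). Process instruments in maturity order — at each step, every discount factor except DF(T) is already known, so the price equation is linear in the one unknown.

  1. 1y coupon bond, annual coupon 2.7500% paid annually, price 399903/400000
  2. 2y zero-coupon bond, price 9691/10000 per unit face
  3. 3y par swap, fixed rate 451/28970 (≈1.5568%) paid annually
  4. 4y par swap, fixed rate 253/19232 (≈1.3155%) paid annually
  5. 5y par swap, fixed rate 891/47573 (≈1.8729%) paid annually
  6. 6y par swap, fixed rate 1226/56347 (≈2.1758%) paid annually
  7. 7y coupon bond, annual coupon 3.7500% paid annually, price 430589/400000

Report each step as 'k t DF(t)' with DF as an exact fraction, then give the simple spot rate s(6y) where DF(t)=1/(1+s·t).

step 1 [1y] bond c/1=11/400: DF=(399903/400000 − 11/400·(0))/(1+11/400) = 973/1000 ≈ 0.973000
step 2 [2y] zero: DF = P = 9691/10000 ≈ 0.969100
step 3 [3y] swap r/1=451/28970: DF=(1 − 451/28970·(0.973000+0.969100))/(1+451/28970) = 9549/10000 ≈ 0.954900
step 4 [4y] swap r/1=253/19232: DF=(1 − 253/19232·(0.973000+0.969100+0.954900))/(1+253/19232) = 4747/5000 ≈ 0.949400
step 5 [5y] swap r/1=891/47573: DF=(1 − 891/47573·(0.973000+0.969100+0.954900+0.949400))/(1+891/47573) = 9109/10000 ≈ 0.910900
step 6 [6y] swap r/1=1226/56347: DF=(1 − 1226/56347·(0.973000+0.969100+0.954900+0.949400+0.910900))/(1+1226/56347) = 4387/5000 ≈ 0.877400
step 7 [7y] bond c/1=3/80: DF=(430589/400000 − 3/80·(0.973000+0.969100+0.954900+0.949400+0.910900+0.877400))/(1+3/80) = 8339/10000 ≈ 0.833900

1 1 973/1000
2 2 9691/10000
3 3 9549/10000
4 4 4747/5000
5 5 9109/10000
6 6 4387/5000
7 7 8339/10000
s(6y) = (1/(4387/5000) − 1)/(6) = 613/26322 ≈ 2.3289%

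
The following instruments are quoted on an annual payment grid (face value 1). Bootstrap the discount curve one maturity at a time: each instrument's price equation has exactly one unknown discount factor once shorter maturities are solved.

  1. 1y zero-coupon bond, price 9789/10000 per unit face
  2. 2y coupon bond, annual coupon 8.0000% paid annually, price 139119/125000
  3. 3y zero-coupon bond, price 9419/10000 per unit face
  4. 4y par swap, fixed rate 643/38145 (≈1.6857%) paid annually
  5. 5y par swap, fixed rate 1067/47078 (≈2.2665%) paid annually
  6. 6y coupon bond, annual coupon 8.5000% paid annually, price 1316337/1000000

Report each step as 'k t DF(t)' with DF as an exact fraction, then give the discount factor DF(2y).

step 1 [1y] zero: DF = P = 9789/10000 ≈ 0.978900
step 2 [2y] bond c/1=2/25: DF=(139119/125000 − 2/25·(0.978900))/(1+2/25) = 479/500 ≈ 0.958000
step 3 [3y] zero: DF = P = 9419/10000 ≈ 0.941900
step 4 [4y] swap r/1=643/38145: DF=(1 − 643/38145·(0.978900+0.958000+0.941900))/(1+643/38145) = 9357/10000 ≈ 0.935700
step 5 [5y] swap r/1=1067/47078: DF=(1 − 1067/47078·(0.978900+0.958000+0.941900+0.935700))/(1+1067/47078) = 8933/10000 ≈ 0.893300
step 6 [6y] bond c/1=17/200: DF=(1316337/1000000 − 17/200·(0.978900+0.958000+0.941900+0.935700+0.893300))/(1+17/200) = 2111/2500 ≈ 0.844400

1 1 9789/10000
2 2 479/500
3 3 9419/10000
4 4 9357/10000
5 5 8933/10000
6 6 2111/2500
DF(2y) = 479/500 ≈ 0.958000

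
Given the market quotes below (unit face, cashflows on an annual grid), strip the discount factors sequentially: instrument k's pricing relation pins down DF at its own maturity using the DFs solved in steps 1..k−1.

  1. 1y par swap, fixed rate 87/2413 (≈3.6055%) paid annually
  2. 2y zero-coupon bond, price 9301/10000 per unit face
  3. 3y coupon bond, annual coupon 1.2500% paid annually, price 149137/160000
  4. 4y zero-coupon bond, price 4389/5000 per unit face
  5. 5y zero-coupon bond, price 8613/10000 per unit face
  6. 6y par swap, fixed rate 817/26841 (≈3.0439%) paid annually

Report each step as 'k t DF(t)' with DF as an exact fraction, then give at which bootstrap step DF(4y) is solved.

1 1 2413/2500
2 2 9301/10000
3 3 2243/2500
4 4 4389/5000
5 5 8613/10000
6 6 4183/5000
DF(4y) is solved at step 4

step 1 [1y] swap r/1=87/2413: DF=(1 − 87/2413·(0))/(1+87/2413) = 2413/2500 ≈ 0.965200
step 2 [2y] zero: DF = P = 9301/10000 ≈ 0.930100
step 3 [3y] bond c/1=1/80: DF=(149137/160000 − 1/80·(0.965200+0.930100))/(1+1/80) = 2243/2500 ≈ 0.897200
step 4 [4y] zero: DF = P = 4389/5000 ≈ 0.877800
step 5 [5y] zero: DF = P = 8613/10000 ≈ 0.861300
step 6 [6y] swap r/1=817/26841: DF=(1 − 817/26841·(0.965200+0.930100+0.897200+0.877800+0.861300))/(1+817/26841) = 4183/5000 ≈ 0.836600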